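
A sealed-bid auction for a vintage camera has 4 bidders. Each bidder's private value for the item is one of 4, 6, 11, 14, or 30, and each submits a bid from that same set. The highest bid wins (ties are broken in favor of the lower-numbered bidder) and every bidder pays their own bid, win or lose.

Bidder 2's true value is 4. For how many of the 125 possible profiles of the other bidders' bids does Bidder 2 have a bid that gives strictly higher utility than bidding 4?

Others bid (4, 4, 4): truth gives -4; bid 6 gives -2 > -4. Violating.
Others bid (4, 4, 6): truth gives -4; bid 6 gives -2 > -4. Violating.
Others bid (4, 6, 4): truth gives -4; bid 6 gives -2 > -4. Violating.
Others bid (4, 6, 6): truth gives -4; bid 6 gives -2 > -4. Violating.
Others bid (4, 4, 11): truth gives -4; no alternative beats it.
Others bid (4, 4, 14): truth gives -4; no alternative beats it.
(Checking all 125 profiles: 4 have a profitable deviation, 121 do not.)

4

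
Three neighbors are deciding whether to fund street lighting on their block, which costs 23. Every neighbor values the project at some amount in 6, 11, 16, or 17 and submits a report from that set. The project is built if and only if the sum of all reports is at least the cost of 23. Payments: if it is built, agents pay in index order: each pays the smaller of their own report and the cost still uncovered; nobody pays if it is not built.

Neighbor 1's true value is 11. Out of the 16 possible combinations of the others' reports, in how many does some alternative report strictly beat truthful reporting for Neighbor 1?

15

Others report (6, 11): truth gives 0; report 6 gives 5 > 0. Violating.
Others report (6, 16): truth gives 0; report 6 gives 5 > 0. Violating.
Others report (6, 17): truth gives 0; report 6 gives 5 > 0. Violating.
Others report (11, 6): truth gives 0; report 6 gives 5 > 0. Violating.
Others report (6, 6): truth gives 0; no alternative beats it.
(Checking all 16 profiles: 15 have a profitable deviation, 1 does not.)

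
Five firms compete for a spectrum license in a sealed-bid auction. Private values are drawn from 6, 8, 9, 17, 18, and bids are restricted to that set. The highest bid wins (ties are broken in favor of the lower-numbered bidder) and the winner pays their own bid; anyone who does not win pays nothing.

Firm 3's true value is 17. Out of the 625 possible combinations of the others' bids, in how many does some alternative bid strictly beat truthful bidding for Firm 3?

36

Others bid (6, 6, 6, 6): truth gives 0; bid 8 gives 9 > 0. Violating.
Others bid (6, 6, 6, 8): truth gives 0; bid 8 gives 9 > 0. Violating.
Others bid (6, 6, 6, 9): truth gives 0; bid 9 gives 8 > 0. Violating.
Others bid (6, 6, 8, 6): truth gives 0; bid 8 gives 9 > 0. Violating.
Others bid (6, 6, 6, 17): truth gives 0; no alternative beats it.
Others bid (6, 6, 6, 18): truth gives 0; no alternative beats it.
(Checking all 625 profiles: 36 have a profitable deviation, 589 do not.)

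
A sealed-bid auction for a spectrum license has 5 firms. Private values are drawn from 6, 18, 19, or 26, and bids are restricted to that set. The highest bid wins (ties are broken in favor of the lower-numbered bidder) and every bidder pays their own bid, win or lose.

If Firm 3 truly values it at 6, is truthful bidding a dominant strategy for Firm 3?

Check each profile of the others' bids and compare truth against every alternative bid.
Others bid (6, 6, 6, 26): truth gives -6, best alternative gives -18.
Others bid (6, 6, 18, 26): truth gives -6, best alternative gives -18.
Others bid (6, 6, 19, 26): truth gives -6, best alternative gives -18.
Others bid (6, 6, 26, 6): truth gives -6, best alternative gives -18.
Others bid (6, 6, 26, 18): truth gives -6, best alternative gives -18.
Others bid (6, 6, 26, 19): truth gives -6, best alternative gives -18.
(Remaining 250 profiles checked similarly; truth is weakly best in each.)
In every case the truthful bid is at least as good as any alternative, so it is a dominant strategy.

Yes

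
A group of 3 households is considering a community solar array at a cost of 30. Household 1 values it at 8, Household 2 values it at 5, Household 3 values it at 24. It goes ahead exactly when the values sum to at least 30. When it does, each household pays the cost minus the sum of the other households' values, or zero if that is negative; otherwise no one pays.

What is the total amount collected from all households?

Total value 37 ≥ cost 30, so it is built.
Household 1: others sum to 29; max(0, 30 - 29) = 1.
Household 2: others sum to 32; max(0, 30 - 32) = 0.
Household 3: others sum to 13; max(0, 30 - 13) = 17.
Total collected = 1 + 0 + 17 = 18.

18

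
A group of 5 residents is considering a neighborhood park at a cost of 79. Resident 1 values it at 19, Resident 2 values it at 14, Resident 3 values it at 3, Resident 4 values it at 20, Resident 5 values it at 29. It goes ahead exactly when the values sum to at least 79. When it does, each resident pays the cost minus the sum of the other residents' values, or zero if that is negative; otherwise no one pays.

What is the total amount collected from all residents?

Total value 85 ≥ cost 79, so it is built.
Resident 1: others sum to 66; max(0, 79 - 66) = 13.
Resident 2: others sum to 71; max(0, 79 - 71) = 8.
Resident 3: others sum to 82; max(0, 79 - 82) = 0.
Resident 4: others sum to 65; max(0, 79 - 65) = 14.
Resident 5: others sum to 56; max(0, 79 - 56) = 23.
Total collected = 13 + 8 + 0 + 14 + 23 = 58.

58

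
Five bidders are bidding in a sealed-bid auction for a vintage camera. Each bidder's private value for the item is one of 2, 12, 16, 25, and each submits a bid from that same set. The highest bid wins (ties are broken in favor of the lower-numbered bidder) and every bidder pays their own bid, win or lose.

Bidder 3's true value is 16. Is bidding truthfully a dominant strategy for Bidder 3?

Consider the case where Bidder 1 bids 2, Bidder 2 bids 2, Bidder 4 bids 2 and Bidder 5 bids 2.
Truthful bid 16: wins, pays 16, utility 16 - 16 = 0.
Bid 12 instead: wins, pays 12, utility 16 - 12 = 4.
Since 4 > 0, bidding 12 is strictly better here, so truthful bidding is not dominant.

No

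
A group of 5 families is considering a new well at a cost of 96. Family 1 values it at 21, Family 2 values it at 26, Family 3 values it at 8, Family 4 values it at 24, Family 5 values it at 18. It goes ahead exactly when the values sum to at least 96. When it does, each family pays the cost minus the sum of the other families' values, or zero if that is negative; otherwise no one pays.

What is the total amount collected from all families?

Total value 97 ≥ cost 96, so it is built.
Family 1: others sum to 76; max(0, 96 - 76) = 20.
Family 2: others sum to 71; max(0, 96 - 71) = 25.
Family 3: others sum to 89; max(0, 96 - 89) = 7.
Family 4: others sum to 73; max(0, 96 - 73) = 23.
Family 5: others sum to 79; max(0, 96 - 79) = 17.
Total collected = 20 + 25 + 7 + 23 + 17 = 92.

92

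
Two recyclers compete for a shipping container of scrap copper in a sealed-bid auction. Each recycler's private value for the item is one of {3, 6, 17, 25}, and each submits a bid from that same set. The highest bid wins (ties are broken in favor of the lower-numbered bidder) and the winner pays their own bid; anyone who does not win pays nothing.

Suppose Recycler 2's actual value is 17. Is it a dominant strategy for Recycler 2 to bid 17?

No

Consider the case where Recycler 1 bids 3.
Truthful bid 17: wins, pays 17, utility 17 - 17 = 0.
Bid 6 instead: wins, pays 6, utility 17 - 6 = 11.
Since 11 > 0, bidding 6 is strictly better here, so truthful bidding is not dominant.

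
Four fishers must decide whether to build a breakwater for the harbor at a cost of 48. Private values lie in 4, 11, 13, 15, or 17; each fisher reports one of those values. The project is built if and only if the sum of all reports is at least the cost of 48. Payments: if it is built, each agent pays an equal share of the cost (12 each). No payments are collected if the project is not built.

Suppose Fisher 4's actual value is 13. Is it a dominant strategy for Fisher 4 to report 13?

Consider the case where Fisher 1 reports 4, Fisher 2 reports 11 and Fisher 3 reports 17.
Truthful report 13: project not built, utility 0.
Report 17 instead: project built, pays 12, utility 13 - 12 = 1.
Since 1 > 0, reporting 17 is strictly better here, so truthful reporting is not dominant.

No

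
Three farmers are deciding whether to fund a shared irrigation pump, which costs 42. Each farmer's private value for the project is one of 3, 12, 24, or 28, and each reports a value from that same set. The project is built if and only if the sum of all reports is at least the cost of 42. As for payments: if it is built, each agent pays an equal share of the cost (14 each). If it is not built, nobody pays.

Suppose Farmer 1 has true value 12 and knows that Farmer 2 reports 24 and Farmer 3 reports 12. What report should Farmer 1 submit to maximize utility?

3

Report 3: project not built, utility 0.
Report 12: project built, pays 14, utility 12 - 14 = -2.
Report 24: project built, pays 14, utility 12 - 14 = -2.
Report 28: project built, pays 14, utility 12 - 14 = -2.
The best choice is 3 with utility 0.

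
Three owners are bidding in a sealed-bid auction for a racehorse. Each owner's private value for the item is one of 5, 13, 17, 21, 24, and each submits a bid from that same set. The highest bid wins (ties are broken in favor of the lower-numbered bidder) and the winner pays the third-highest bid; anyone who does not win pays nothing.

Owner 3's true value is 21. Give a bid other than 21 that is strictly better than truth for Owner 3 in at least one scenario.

Suppose Owner 1 bids 5 and Owner 2 bids 21.
Bid 21: loses, pays 0, utility 0.
Bid 24: wins, pays 5, utility 21 - 5 = 16.
So bidding 24 beats truth here (16 > 0).

24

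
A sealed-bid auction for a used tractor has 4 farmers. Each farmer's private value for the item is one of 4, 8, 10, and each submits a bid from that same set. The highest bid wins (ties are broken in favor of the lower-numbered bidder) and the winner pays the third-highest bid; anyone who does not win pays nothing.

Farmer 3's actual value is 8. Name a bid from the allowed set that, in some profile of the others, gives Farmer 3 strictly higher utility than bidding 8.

10

Suppose Farmer 1 bids 4, Farmer 2 bids 4 and Farmer 4 bids 10.
Bid 8: loses, pays 0, utility 0.
Bid 10: wins, pays 4, utility 8 - 4 = 4.
So bidding 10 beats truth here (4 > 0).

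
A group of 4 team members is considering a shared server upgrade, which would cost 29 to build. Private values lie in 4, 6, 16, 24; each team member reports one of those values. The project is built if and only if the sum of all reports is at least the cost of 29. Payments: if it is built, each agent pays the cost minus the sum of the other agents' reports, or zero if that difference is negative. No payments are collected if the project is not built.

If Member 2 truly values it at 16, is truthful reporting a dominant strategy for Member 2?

Check each profile of the others' reports and compare truth against every alternative report.
Others report (4, 4, 24): truth gives 16, best alternative gives 16.
Others report (4, 6, 24): truth gives 16, best alternative gives 16.
Others report (4, 16, 16): truth gives 16, best alternative gives 16.
Others report (4, 16, 24): truth gives 16, best alternative gives 16.
Others report (4, 24, 4): truth gives 16, best alternative gives 16.
Others report (4, 24, 6): truth gives 16, best alternative gives 16.
(Remaining 58 profiles checked similarly; truth is weakly best in each.)
In every case the truthful report is at least as good as any alternative, so it is a dominant strategy.

Yes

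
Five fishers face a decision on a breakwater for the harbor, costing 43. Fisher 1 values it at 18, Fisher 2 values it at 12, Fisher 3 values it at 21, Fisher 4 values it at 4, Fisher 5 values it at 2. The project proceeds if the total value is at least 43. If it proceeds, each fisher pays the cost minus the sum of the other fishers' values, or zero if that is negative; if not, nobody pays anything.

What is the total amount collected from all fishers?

11

Total value 57 ≥ cost 43, so it is built.
Fisher 1: others sum to 39; max(0, 43 - 39) = 4.
Fisher 2: others sum to 45; max(0, 43 - 45) = 0.
Fisher 3: others sum to 36; max(0, 43 - 36) = 7.
Fisher 4: others sum to 53; max(0, 43 - 53) = 0.
Fisher 5: others sum to 55; max(0, 43 - 55) = 0.
Total collected = 4 + 0 + 7 + 0 + 0 = 11.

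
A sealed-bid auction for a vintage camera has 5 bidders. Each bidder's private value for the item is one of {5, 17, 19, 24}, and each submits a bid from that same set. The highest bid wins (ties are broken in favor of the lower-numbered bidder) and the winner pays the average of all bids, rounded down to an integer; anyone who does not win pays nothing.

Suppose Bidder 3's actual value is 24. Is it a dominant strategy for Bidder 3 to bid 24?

No

Consider the case where Bidder 1 bids 5, Bidder 2 bids 5, Bidder 4 bids 5 and Bidder 5 bids 5.
Truthful bid 24: wins, pays 8, utility 24 - 8 = 16.
Bid 17 instead: wins, pays 7, utility 24 - 7 = 17.
Since 17 > 16, bidding 17 is strictly better here, so truthful bidding is not dominant.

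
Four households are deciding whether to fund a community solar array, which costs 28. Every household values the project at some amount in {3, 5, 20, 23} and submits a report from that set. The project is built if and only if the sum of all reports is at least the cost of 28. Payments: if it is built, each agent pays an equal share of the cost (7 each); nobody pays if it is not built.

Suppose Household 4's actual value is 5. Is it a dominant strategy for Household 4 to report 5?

Yes

Check each profile of the others' reports and compare truth against every alternative report.
Others report (3, 3, 20): truth gives -2, best alternative gives -2.
Others report (3, 3, 23): truth gives -2, best alternative gives -2.
Others report (3, 5, 20): truth gives -2, best alternative gives -2.
Others report (3, 5, 23): truth gives -2, best alternative gives -2.
Others report (3, 20, 3): truth gives -2, best alternative gives -2.
Others report (3, 20, 5): truth gives -2, best alternative gives -2.
(Remaining 58 profiles checked similarly; truth is weakly best in each.)
In every case the truthful report is at least as good as any alternative, so it is a dominant strategy.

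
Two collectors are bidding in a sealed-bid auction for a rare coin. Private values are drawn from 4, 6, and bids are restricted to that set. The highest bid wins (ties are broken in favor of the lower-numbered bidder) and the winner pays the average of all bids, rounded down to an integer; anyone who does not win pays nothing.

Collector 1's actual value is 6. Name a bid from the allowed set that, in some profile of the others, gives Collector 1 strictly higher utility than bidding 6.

Suppose Collector 2 bids 4.
Bid 6: wins, pays 5, utility 6 - 5 = 1.
Bid 4: wins, pays 4, utility 6 - 4 = 2.
So bidding 4 beats truth here (2 > 1).

4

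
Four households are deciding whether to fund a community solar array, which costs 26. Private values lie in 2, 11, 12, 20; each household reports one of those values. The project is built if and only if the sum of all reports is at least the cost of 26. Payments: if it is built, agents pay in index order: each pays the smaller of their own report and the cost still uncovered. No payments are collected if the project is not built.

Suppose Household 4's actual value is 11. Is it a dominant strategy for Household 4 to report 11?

Yes

Check each profile of the others' reports and compare truth against every alternative report.
Others report (2, 11, 20): truth gives 11, best alternative gives 11.
Others report (2, 12, 12): truth gives 11, best alternative gives 11.
Others report (2, 12, 20): truth gives 11, best alternative gives 11.
Others report (2, 20, 11): truth gives 11, best alternative gives 11.
Others report (2, 20, 12): truth gives 11, best alternative gives 11.
Others report (2, 20, 20): truth gives 11, best alternative gives 11.
(Remaining 58 profiles checked similarly; truth is weakly best in each.)
In every case the truthful report is at least as good as any alternative, so it is a dominant strategy.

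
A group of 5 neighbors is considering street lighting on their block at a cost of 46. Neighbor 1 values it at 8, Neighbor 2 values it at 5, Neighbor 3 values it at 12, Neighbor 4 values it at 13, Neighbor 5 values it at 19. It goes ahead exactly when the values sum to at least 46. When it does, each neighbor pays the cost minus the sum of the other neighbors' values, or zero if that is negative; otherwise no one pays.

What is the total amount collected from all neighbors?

Total value 57 ≥ cost 46, so it is built.
Neighbor 1: others sum to 49; max(0, 46 - 49) = 0.
Neighbor 2: others sum to 52; max(0, 46 - 52) = 0.
Neighbor 3: others sum to 45; max(0, 46 - 45) = 1.
Neighbor 4: others sum to 44; max(0, 46 - 44) = 2.
Neighbor 5: others sum to 38; max(0, 46 - 38) = 8.
Total collected = 0 + 0 + 1 + 2 + 8 = 11.

11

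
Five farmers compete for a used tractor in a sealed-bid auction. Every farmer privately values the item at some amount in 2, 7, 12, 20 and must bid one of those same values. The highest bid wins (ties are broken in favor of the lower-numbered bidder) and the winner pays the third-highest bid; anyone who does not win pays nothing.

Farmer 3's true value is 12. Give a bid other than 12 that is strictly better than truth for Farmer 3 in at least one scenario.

20

Suppose Farmer 1 bids 2, Farmer 2 bids 2, Farmer 4 bids 2 and Farmer 5 bids 20.
Bid 12: loses, pays 0, utility 0.
Bid 20: wins, pays 2, utility 12 - 2 = 10.
So bidding 20 beats truth here (10 > 0).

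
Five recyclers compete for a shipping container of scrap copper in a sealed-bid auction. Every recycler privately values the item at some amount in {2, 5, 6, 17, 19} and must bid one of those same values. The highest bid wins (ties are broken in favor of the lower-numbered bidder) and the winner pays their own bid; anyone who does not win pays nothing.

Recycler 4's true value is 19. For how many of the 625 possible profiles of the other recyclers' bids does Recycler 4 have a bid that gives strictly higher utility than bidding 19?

108

Others bid (2, 2, 2, 2): truth gives 0; bid 5 gives 14 > 0. Violating.
Others bid (2, 2, 2, 5): truth gives 0; bid 5 gives 14 > 0. Violating.
Others bid (2, 2, 2, 6): truth gives 0; bid 6 gives 13 > 0. Violating.
Others bid (2, 2, 2, 17): truth gives 0; bid 17 gives 2 > 0. Violating.
Others bid (2, 2, 2, 19): truth gives 0; no alternative beats it.
Others bid (2, 2, 5, 19): truth gives 0; no alternative beats it.
(Checking all 625 profiles: 108 have a profitable deviation, 517 do not.)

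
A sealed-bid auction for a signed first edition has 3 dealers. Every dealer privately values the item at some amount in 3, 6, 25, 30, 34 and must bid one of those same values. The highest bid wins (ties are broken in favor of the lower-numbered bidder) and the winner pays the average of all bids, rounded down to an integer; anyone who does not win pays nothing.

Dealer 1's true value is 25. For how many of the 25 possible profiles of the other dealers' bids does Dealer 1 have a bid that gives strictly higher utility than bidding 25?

Others bid (3, 3): truth gives 15; bid 3 gives 22 > 15. Violating.
Others bid (3, 6): truth gives 14; bid 6 gives 20 > 14. Violating.
Others bid (3, 30): truth gives 0; bid 30 gives 4 > 0. Violating.
Others bid (3, 34): truth gives 0; bid 34 gives 2 > 0. Violating.
Others bid (3, 25): truth gives 8; no alternative beats it.
Others bid (6, 25): truth gives 7; no alternative beats it.
(Checking all 25 profiles: 12 have a profitable deviation, 13 do not.)

12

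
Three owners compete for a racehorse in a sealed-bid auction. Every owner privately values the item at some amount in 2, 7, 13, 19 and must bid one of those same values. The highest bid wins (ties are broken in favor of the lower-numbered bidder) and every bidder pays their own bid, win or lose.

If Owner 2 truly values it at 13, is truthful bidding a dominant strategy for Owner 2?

No

Consider the case where Owner 1 bids 2 and Owner 3 bids 2.
Truthful bid 13: wins, pays 13, utility 13 - 13 = 0.
Bid 7 instead: wins, pays 7, utility 13 - 7 = 6.
Since 6 > 0, bidding 7 is strictly better here, so truthful bidding is not dominant.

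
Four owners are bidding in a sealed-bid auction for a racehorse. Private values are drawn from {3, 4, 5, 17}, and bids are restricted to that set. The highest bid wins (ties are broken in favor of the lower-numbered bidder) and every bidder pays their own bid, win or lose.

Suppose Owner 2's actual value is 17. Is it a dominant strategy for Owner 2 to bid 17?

Consider the case where Owner 1 bids 3, Owner 3 bids 3 and Owner 4 bids 3.
Truthful bid 17: wins, pays 17, utility 17 - 17 = 0.
Bid 4 instead: wins, pays 4, utility 17 - 4 = 13.
Since 13 > 0, bidding 4 is strictly better here, so truthful bidding is not dominant.

No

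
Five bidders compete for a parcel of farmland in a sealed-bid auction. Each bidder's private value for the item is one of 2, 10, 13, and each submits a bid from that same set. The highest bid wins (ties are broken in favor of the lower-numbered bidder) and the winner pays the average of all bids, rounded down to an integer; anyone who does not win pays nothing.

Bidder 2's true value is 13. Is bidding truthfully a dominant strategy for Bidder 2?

No

Consider the case where Bidder 1 bids 2, Bidder 3 bids 2, Bidder 4 bids 2 and Bidder 5 bids 2.
Truthful bid 13: wins, pays 4, utility 13 - 4 = 9.
Bid 10 instead: wins, pays 3, utility 13 - 3 = 10.
Since 10 > 9, bidding 10 is strictly better here, so truthful bidding is not dominant.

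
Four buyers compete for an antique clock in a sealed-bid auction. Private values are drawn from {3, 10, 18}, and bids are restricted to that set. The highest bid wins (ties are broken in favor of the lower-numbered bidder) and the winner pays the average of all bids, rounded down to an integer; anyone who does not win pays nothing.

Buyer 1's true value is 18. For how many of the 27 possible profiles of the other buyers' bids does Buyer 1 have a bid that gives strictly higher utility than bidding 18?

8

Others bid (3, 3, 3): truth gives 12; bid 3 gives 15 > 12. Violating.
Others bid (3, 3, 10): truth gives 10; bid 10 gives 12 > 10. Violating.
Others bid (3, 10, 3): truth gives 10; bid 10 gives 12 > 10. Violating.
Others bid (3, 10, 10): truth gives 8; bid 10 gives 10 > 8. Violating.
Others bid (3, 3, 18): truth gives 8; no alternative beats it.
Others bid (3, 10, 18): truth gives 6; no alternative beats it.
(Checking all 27 profiles: 8 have a profitable deviation, 19 do not.)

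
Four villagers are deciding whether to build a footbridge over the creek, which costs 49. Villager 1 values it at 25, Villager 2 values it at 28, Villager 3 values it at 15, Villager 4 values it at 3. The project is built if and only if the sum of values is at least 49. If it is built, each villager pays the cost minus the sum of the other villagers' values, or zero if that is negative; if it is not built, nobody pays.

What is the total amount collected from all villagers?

Total value 71 ≥ cost 49, so it is built.
Villager 1: others sum to 46; max(0, 49 - 46) = 3.
Villager 2: others sum to 43; max(0, 49 - 43) = 6.
Villager 3: others sum to 56; max(0, 49 - 56) = 0.
Villager 4: others sum to 68; max(0, 49 - 68) = 0.
Total collected = 3 + 6 + 0 + 0 = 9.

9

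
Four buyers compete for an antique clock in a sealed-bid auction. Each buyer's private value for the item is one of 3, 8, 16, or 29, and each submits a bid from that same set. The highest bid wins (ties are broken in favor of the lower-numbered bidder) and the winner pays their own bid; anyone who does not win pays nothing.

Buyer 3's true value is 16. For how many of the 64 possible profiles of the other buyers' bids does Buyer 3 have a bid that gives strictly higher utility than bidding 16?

2

Others bid (3, 3, 3): truth gives 0; bid 8 gives 8 > 0. Violating.
Others bid (3, 3, 8): truth gives 0; bid 8 gives 8 > 0. Violating.
Others bid (3, 3, 16): truth gives 0; no alternative beats it.
Others bid (3, 3, 29): truth gives 0; no alternative beats it.
(Checking all 64 profiles: 2 have a profitable deviation, 62 do not.)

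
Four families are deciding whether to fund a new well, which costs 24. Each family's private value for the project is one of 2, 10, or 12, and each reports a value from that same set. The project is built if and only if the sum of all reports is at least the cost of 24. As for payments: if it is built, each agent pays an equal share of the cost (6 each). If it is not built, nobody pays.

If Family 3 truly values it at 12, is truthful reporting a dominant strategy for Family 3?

Yes

Check each profile of the others' reports and compare truth against every alternative report.
Others report (2, 2, 10): truth gives 6, best alternative gives 6.
Others report (2, 2, 12): truth gives 6, best alternative gives 6.
Others report (2, 10, 2): truth gives 6, best alternative gives 6.
Others report (2, 10, 10): truth gives 6, best alternative gives 6.
Others report (2, 10, 12): truth gives 6, best alternative gives 6.
Others report (2, 12, 2): truth gives 6, best alternative gives 6.
(Remaining 21 profiles checked similarly; truth is weakly best in each.)
In every case the truthful report is at least as good as any alternative, so it is a dominant strategy.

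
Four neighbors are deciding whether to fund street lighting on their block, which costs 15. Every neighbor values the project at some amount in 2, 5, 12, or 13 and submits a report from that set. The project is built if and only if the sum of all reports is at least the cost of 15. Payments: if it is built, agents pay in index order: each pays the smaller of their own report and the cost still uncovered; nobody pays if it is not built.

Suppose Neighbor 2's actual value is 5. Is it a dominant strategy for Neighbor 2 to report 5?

Consider the case where Neighbor 1 reports 2, Neighbor 3 reports 2 and Neighbor 4 reports 12.
Truthful report 5: project built, pays 5, utility 5 - 5 = 0.
Report 2 instead: project built, pays 2, utility 5 - 2 = 3.
Since 3 > 0, reporting 2 is strictly better here, so truthful reporting is not dominant.

No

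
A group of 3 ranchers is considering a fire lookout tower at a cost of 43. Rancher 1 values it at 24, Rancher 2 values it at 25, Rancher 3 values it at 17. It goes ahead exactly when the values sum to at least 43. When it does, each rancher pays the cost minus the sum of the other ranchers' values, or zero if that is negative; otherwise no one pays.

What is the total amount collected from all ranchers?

Total value 66 ≥ cost 43, so it is built.
Rancher 1: others sum to 42; max(0, 43 - 42) = 1.
Rancher 2: others sum to 41; max(0, 43 - 41) = 2.
Rancher 3: others sum to 49; max(0, 43 - 49) = 0.
Total collected = 1 + 2 + 0 = 3.

3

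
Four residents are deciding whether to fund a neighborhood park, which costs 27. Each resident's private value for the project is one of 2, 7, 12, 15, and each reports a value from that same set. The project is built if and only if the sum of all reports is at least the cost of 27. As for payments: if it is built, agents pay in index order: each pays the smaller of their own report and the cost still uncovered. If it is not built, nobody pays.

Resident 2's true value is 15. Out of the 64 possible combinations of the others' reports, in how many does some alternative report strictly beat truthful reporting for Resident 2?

59

Others report (2, 2, 12): truth gives 0; report 12 gives 3 > 0. Violating.
Others report (2, 2, 15): truth gives 0; report 12 gives 3 > 0. Violating.
Others report (2, 7, 7): truth gives 0; report 12 gives 3 > 0. Violating.
Others report (2, 7, 12): truth gives 0; report 7 gives 8 > 0. Violating.
Others report (2, 2, 2): truth gives 0; no alternative beats it.
Others report (2, 2, 7): truth gives 0; no alternative beats it.
(Checking all 64 profiles: 59 have a profitable deviation, 5 do not.)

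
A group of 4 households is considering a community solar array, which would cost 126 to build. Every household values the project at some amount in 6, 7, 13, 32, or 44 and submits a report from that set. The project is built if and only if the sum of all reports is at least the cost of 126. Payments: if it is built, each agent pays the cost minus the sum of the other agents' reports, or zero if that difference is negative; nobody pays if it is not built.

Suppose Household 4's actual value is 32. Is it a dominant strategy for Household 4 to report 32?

Yes

Check each profile of the others' reports and compare truth against every alternative report.
Others report (44, 44, 44): truth gives 32, best alternative gives 32.
Others report (32, 44, 44): truth gives 26, best alternative gives 26.
Others report (44, 32, 44): truth gives 26, best alternative gives 26.
Others report (44, 44, 32): truth gives 26, best alternative gives 26.
Others report (32, 32, 44): truth gives 14, best alternative gives 14.
Others report (32, 44, 32): truth gives 14, best alternative gives 14.
(Remaining 119 profiles checked similarly; truth is weakly best in each.)
In every case the truthful report is at least as good as any alternative, so it is a dominant strategy.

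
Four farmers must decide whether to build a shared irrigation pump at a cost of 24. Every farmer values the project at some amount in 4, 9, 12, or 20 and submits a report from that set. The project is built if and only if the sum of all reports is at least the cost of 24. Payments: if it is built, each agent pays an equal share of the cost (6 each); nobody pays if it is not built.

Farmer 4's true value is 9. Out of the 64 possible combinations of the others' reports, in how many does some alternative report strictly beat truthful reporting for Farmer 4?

Others report (4, 4, 4): truth gives 0; report 12 gives 3 > 0. Violating.
Others report (4, 4, 9): truth gives 3; no alternative beats it.
Others report (4, 4, 12): truth gives 3; no alternative beats it.
(Checking all 64 profiles: 1 has a profitable deviation, 63 do not.)

1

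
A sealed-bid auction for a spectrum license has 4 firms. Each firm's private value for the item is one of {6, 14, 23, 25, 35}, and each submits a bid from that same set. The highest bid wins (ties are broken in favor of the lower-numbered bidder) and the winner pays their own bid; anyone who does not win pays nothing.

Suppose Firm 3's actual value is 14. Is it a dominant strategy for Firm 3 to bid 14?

Yes

Check each profile of the others' bids and compare truth against every alternative bid.
Others bid (6, 6, 6): truth gives 0, best alternative gives 0.
Others bid (6, 6, 14): truth gives 0, best alternative gives 0.
Others bid (6, 6, 23): truth gives 0, best alternative gives 0.
Others bid (6, 6, 25): truth gives 0, best alternative gives 0.
Others bid (6, 6, 35): truth gives 0, best alternative gives 0.
Others bid (6, 14, 6): truth gives 0, best alternative gives 0.
(Remaining 119 profiles checked similarly; truth is weakly best in each.)
In every case the truthful bid is at least as good as any alternative, so it is a dominant strategy.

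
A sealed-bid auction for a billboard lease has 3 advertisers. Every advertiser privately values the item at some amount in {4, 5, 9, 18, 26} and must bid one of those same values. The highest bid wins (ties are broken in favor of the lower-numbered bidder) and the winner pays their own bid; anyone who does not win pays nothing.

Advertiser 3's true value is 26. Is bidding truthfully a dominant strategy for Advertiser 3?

Consider the case where Advertiser 1 bids 4 and Advertiser 2 bids 4.
Truthful bid 26: wins, pays 26, utility 26 - 26 = 0.
Bid 5 instead: wins, pays 5, utility 26 - 5 = 21.
Since 21 > 0, bidding 5 is strictly better here, so truthful bidding is not dominant.

No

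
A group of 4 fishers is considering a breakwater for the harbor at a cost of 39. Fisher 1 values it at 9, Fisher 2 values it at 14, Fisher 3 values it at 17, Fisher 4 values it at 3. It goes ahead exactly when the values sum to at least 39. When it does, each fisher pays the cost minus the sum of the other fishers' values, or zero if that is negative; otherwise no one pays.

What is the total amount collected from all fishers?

Total value 43 ≥ cost 39, so it is built.
Fisher 1: others sum to 34; max(0, 39 - 34) = 5.
Fisher 2: others sum to 29; max(0, 39 - 29) = 10.
Fisher 3: others sum to 26; max(0, 39 - 26) = 13.
Fisher 4: others sum to 40; max(0, 39 - 40) = 0.
Total collected = 5 + 10 + 13 + 0 = 28.

28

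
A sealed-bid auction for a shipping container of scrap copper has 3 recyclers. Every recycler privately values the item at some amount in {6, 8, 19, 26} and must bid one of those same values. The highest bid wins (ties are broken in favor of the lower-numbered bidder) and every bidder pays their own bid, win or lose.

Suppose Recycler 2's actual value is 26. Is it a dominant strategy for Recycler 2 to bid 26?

No

Consider the case where Recycler 1 bids 6 and Recycler 3 bids 6.
Truthful bid 26: wins, pays 26, utility 26 - 26 = 0.
Bid 8 instead: wins, pays 8, utility 26 - 8 = 18.
Since 18 > 0, bidding 8 is strictly better here, so truthful bidding is not dominant.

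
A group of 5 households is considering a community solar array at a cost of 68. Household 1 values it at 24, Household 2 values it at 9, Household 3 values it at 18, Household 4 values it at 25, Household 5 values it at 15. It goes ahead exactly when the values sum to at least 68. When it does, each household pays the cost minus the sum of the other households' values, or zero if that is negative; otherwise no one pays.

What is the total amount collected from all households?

Total value 91 ≥ cost 68, so it is built.
Household 1: others sum to 67; max(0, 68 - 67) = 1.
Household 2: others sum to 82; max(0, 68 - 82) = 0.
Household 3: others sum to 73; max(0, 68 - 73) = 0.
Household 4: others sum to 66; max(0, 68 - 66) = 2.
Household 5: others sum to 76; max(0, 68 - 76) = 0.
Total collected = 1 + 0 + 0 + 2 + 0 = 3.

3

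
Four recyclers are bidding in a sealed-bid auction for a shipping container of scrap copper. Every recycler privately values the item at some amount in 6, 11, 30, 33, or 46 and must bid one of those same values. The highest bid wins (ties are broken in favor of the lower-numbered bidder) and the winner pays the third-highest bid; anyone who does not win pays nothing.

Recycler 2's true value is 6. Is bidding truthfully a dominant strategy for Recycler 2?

Check each profile of the others' bids and compare truth against every alternative bid.
Others bid (6, 11, 11): truth gives 0, best alternative gives -5.
Others bid (6, 6, 6): truth gives 0, best alternative gives 0.
Others bid (6, 6, 11): truth gives 0, best alternative gives 0.
Others bid (6, 6, 30): truth gives 0, best alternative gives 0.
Others bid (6, 6, 33): truth gives 0, best alternative gives 0.
Others bid (6, 6, 46): truth gives 0, best alternative gives 0.
(Remaining 119 profiles checked similarly; truth is weakly best in each.)
In every case the truthful bid is at least as good as any alternative, so it is a dominant strategy.

Yes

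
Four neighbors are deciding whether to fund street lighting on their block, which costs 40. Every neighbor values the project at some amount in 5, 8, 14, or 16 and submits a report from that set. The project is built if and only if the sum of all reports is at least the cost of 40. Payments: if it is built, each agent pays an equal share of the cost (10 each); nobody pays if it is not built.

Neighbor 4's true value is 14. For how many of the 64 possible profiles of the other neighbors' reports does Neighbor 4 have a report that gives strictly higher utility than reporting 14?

Others report (5, 5, 14): truth gives 0; report 16 gives 4 > 0. Violating.
Others report (5, 14, 5): truth gives 0; report 16 gives 4 > 0. Violating.
Others report (8, 8, 8): truth gives 0; report 16 gives 4 > 0. Violating.
Others report (14, 5, 5): truth gives 0; report 16 gives 4 > 0. Violating.
Others report (5, 5, 5): truth gives 0; no alternative beats it.
Others report (5, 5, 8): truth gives 0; no alternative beats it.
(Checking all 64 profiles: 4 have a profitable deviation, 60 do not.)

4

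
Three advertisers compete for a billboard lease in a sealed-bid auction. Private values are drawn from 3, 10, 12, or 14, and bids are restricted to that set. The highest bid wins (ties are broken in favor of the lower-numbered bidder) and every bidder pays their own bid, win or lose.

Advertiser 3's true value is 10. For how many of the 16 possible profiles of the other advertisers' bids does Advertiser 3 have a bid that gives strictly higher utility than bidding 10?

Others bid (3, 10): truth gives -10; bid 12 gives -2 > -10. Violating.
Others bid (3, 12): truth gives -10; bid 3 gives -3 > -10. Violating.
Others bid (3, 14): truth gives -10; bid 3 gives -3 > -10. Violating.
Others bid (10, 3): truth gives -10; bid 12 gives -2 > -10. Violating.
Others bid (3, 3): truth gives 0; no alternative beats it.
(Checking all 16 profiles: 15 have a profitable deviation, 1 does not.)

15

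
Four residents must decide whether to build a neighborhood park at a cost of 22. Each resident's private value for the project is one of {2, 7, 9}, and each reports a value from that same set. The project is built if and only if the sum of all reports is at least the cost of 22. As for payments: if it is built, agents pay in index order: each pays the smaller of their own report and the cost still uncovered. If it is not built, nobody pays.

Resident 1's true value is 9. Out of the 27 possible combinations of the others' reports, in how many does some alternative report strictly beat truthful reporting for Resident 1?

Others report (2, 7, 7): truth gives 0; report 7 gives 2 > 0. Violating.
Others report (2, 7, 9): truth gives 0; report 7 gives 2 > 0. Violating.
Others report (2, 9, 7): truth gives 0; report 7 gives 2 > 0. Violating.
Others report (2, 9, 9): truth gives 0; report 2 gives 7 > 0. Violating.
Others report (2, 2, 2): truth gives 0; no alternative beats it.
Others report (2, 2, 7): truth gives 0; no alternative beats it.
(Checking all 27 profiles: 20 have a profitable deviation, 7 do not.)

20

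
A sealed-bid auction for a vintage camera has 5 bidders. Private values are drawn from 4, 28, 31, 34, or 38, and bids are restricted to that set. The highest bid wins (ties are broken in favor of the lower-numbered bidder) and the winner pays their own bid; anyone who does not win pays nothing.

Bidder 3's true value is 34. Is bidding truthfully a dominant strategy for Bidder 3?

Consider the case where Bidder 1 bids 4, Bidder 2 bids 4, Bidder 4 bids 4 and Bidder 5 bids 4.
Truthful bid 34: wins, pays 34, utility 34 - 34 = 0.
Bid 28 instead: wins, pays 28, utility 34 - 28 = 6.
Since 6 > 0, bidding 28 is strictly better here, so truthful bidding is not dominant.

No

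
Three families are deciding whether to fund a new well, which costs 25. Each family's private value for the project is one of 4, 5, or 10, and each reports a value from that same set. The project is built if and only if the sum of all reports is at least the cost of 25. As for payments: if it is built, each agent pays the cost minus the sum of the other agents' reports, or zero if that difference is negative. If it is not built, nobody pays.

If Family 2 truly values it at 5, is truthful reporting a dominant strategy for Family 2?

Yes

Check each profile of the others' reports and compare truth against every alternative report.
Others report (4, 4): truth gives 0, best alternative gives 0.
Others report (4, 5): truth gives 0, best alternative gives 0.
Others report (4, 10): truth gives 0, best alternative gives 0.
Others report (5, 4): truth gives 0, best alternative gives 0.
Others report (5, 5): truth gives 0, best alternative gives 0.
Others report (5, 10): truth gives 0, best alternative gives 0.
(Remaining 3 profiles checked similarly; truth is weakly best in each.)
In every case the truthful report is at least as good as any alternative, so it is a dominant strategy.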